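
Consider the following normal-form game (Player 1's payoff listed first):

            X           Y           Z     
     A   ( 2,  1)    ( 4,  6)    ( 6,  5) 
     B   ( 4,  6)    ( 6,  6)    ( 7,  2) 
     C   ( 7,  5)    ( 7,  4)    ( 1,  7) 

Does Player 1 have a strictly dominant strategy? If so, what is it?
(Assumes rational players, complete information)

No strictly dominant strategy exists for Player 1

Work:
A strategy strictly dominates another if it gives a strictly higher payoff against every opponent action. Compare each pair of P1's strategies column-by-column:
  A vs B: [2 vs 4, 4 vs 6, 6 vs 7] → A does not strictly dominate B (column X: 2 ≤ 4)
  A vs C: [2 vs 7, 4 vs 7, 6 vs 1] → A does not strictly dominate C (column X: 2 ≤ 7)
  B vs A: [4 vs 2, 6 vs 4, 7 vs 6] → B strictly dominates A
  B vs C: [4 vs 7, 6 vs 7, 7 vs 1] → B does not strictly dominate C (column X: 4 ≤ 7)
  C vs A: [7 vs 2, 7 vs 4, 1 vs 6] → C does not strictly dominate A (column Z: 1 ≤ 6)
  C vs B: [7 vs 4, 7 vs 6, 1 vs 7] → C does not strictly dominate B (column Z: 1 ≤ 7)
No single strategy strictly dominates all others → no strictly dominant strategy.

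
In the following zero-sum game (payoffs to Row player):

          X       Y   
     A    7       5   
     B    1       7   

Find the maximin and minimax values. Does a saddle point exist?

Maximin = 5, Minimax = 7, Saddle: False

Work:
Row minimums: [5, 1] → maximin = 5
Column maximums: [7, 7] → minimax = 7
No saddle point (maximin ≠ minimax). Mixed strategy needed.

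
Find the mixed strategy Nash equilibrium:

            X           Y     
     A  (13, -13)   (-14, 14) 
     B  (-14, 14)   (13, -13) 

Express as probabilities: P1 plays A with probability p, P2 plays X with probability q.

p = 0.5, q = 0.5

Work:
Find probabilities that make opponent indifferent:
P2 chooses q to make P1 indifferent between A and B
P1 chooses p to make P2 indifferent between X and Y
Mixed NE: P1 plays (A: 0.5, B: 0.5), P2 plays (X: 0.5, Y: 0.5)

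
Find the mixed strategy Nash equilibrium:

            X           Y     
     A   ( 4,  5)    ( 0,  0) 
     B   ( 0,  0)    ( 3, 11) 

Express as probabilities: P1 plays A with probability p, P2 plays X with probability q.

p = 0.6875, q = 0.4286

Work:
Find probabilities that make opponent indifferent:
P2 chooses q to make P1 indifferent between A and B
P1 chooses p to make P2 indifferent between X and Y
Mixed NE: P1 plays (A: 0.6875, B: 0.3125), P2 plays (X: 0.4286, Y: 0.5714)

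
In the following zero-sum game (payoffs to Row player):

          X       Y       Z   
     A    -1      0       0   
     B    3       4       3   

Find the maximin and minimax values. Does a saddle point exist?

Maximin = 3, Minimax = 3, Saddle: True

Work:
Row minimums: [-1, 3] → maximin = 3
Column maximums: [3, 4, 3] → minimax = 3
Saddle point exists! Game value = 3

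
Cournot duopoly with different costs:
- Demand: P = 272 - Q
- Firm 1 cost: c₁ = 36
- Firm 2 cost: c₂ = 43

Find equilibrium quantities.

q₁* = 81.0, q₂* = 74.0

Work:
Reaction: q₁ = (272 - 36 - q₂)/2
Reaction: q₂ = (272 - 43 - q₁)/2
Solve simultaneously:
q₁* = (272 - 2×36 + 43)/3 = 81.0
q₂* = (272 - 2×43 + 36)/3 = 74.0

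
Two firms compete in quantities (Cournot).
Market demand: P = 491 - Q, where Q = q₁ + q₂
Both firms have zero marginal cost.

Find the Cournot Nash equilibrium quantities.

q₁* = q₂* = 163.67; P* = 163.67

Work:
Profit: π_i = P·q_i = (a - q_i - q_j)·q_i
FOC: ∂π_i/∂q_i = a - 2q_i - q_j = 0
Reaction function: q_i = (491 - q_j)/2
Symmetry: q* = 491/3 = 163.67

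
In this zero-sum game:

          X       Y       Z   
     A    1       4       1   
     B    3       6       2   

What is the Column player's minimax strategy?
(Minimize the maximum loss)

Column should play Z, value = 2

Work:
Column player minimizes Row's maximum payoff:
Column X: max payoff to Row = 3
Column Y: max payoff to Row = 6
Column Z: max payoff to Row = 2
Minimum is 2, achieved by column Z.
Minimax strategy: Z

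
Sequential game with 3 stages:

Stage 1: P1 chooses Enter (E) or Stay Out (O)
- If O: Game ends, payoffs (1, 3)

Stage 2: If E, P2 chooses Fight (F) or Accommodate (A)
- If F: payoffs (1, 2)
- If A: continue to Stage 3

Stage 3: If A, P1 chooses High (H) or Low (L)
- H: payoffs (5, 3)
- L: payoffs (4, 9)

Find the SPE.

SPE: (E, A, H); Outcome (5, 3)

Work:
Stage 3: P1 chooses H (5 vs 4)
Stage 2: P2: F->2, A->3 (anticipating H). Choose A
Stage 1: P1: O->1, E->5 (anticipating A, H). Choose E
SPE path: E -> A -> H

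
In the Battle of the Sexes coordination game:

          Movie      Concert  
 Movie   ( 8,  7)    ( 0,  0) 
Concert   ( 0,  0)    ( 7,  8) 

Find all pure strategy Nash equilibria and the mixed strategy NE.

Pure NE: (Movie, Movie) and (Concert, Concert); Mixed NE: p = 0.5333, q = 0.4667

Work:
Check pure NE:
(Movie, Movie): (8, 7) - no unilateral deviation beneficial
(Concert, Concert): (7, 8) - no unilateral deviation beneficial
Mixed NE: P1 plays Movie with p = 0.5333, P2 plays Movie with q = 0.4667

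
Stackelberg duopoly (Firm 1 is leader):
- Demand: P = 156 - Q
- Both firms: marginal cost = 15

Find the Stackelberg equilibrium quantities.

q₁* (leader) = 70.5, q₂* (follower) = 35.25

Work:
Follower's reaction: q₂ = (a - c - q₁)/2
Leader substitutes: π₁ = q₁·(a - q₁ - (a-c-q₁)/2 - c)
FOC: q₁* = (156 - 15)/2 = 70.50
Then: q₂* = (156 - 15 - 70.5)/2 = 35.25
Leader has first-mover advantage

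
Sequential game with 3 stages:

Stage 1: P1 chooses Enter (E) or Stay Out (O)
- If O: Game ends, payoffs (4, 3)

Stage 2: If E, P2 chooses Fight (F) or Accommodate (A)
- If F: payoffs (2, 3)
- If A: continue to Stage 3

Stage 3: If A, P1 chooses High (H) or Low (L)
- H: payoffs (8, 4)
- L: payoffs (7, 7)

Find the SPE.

SPE: (E, A, H); Outcome (8, 4)

Work:
Stage 3: P1 chooses H (8 vs 7)
Stage 2: P2: F->3, A->4 (anticipating H). Choose A
Stage 1: P1: O->4, E->8 (anticipating A, H). Choose E
SPE path: E -> A -> H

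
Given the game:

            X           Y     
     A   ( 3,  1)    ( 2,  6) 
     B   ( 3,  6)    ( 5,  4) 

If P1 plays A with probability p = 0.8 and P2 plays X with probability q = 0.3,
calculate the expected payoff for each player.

E[P1] = 2.72, E[P2] = 4.52

Work:
E[P1] = p·q·π₁(A,X) + p·(1-q)·π₁(A,Y) + (1-p)·q·π₁(B,X) + (1-p)·(1-q)·π₁(B,Y)
= 0.8·0.3·3 + 0.8·0.7·2 + 0.2·0.3·3 + 0.2·0.7·5
= 2.72

E[P2] = 4.52 (similar calculation)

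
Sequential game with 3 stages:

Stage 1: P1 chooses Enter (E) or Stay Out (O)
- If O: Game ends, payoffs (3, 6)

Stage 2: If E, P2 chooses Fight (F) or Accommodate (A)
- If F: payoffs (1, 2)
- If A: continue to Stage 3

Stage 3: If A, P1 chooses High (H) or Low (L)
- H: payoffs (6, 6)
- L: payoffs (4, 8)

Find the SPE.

SPE: (E, A, H); Outcome (6, 6)

Work:
Stage 3: P1 chooses H (6 vs 4)
Stage 2: P2: F->2, A->6 (anticipating H). Choose A
Stage 1: P1: O->3, E->6 (anticipating A, H). Choose E
SPE path: E -> A -> H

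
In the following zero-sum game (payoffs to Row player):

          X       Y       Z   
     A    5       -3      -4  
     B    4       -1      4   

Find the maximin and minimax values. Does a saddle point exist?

Maximin = -1, Minimax = -1, Saddle: True

Work:
Row minimums: [-4, -1] → maximin = -1
Column maximums: [5, -1, 4] → minimax = -1
Saddle point exists! Game value = -1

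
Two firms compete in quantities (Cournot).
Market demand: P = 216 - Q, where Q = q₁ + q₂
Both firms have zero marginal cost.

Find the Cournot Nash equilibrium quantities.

q₁* = q₂* = 72.0; P* = 72.0

Work:
Profit: π_i = P·q_i = (a - q_i - q_j)·q_i
FOC: ∂π_i/∂q_i = a - 2q_i - q_j = 0
Reaction function: q_i = (216 - q_j)/2
Symmetry: q* = 216/3 = 72.0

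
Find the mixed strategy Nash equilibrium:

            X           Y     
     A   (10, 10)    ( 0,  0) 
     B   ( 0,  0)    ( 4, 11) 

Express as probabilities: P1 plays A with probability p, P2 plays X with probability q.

p = 0.5238, q = 0.2857

Work:
Find probabilities that make opponent indifferent:
P2 chooses q to make P1 indifferent between A and B
P1 chooses p to make P2 indifferent between X and Y
Mixed NE: P1 plays (A: 0.5238, B: 0.4762), P2 plays (X: 0.2857, Y: 0.7143)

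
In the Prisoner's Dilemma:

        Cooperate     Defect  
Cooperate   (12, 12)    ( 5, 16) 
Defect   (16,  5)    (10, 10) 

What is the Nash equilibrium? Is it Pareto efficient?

(Defect, Defect) is NE; not Pareto efficient

Work:
Defect dominates Cooperate for both players:
If P2 cooperates: Defect (16) > Cooperate (12)
If P2 defects: Defect (10) > Cooperate (5)
NE: (Defect, Defect) with payoff (10, 10)
But (Cooperate, Cooperate) = (12, 12) Pareto dominates (10, 10)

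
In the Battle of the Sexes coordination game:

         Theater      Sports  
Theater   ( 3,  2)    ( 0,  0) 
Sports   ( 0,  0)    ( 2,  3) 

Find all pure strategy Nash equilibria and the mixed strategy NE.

Pure NE: (Theater, Theater) and (Sports, Sports); Mixed NE: p = 0.6, q = 0.4

Work:
Check pure NE:
(Theater, Theater): (3, 2) - no unilateral deviation beneficial
(Sports, Sports): (2, 3) - no unilateral deviation beneficial
Mixed NE: P1 plays Theater with p = 0.6, P2 plays Theater with q = 0.4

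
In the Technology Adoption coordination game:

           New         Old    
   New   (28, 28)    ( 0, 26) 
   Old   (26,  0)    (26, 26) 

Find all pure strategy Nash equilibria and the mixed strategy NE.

Pure NE: (New, New) and (Old, Old); Mixed NE: p = 0.9286, q = 0.9286

Work:
Check pure NE:
(New, New): (28, 28) - no unilateral deviation beneficial
(Old, Old): (26, 26) - no unilateral deviation beneficial
Mixed NE: P1 plays New with p = 0.9286, P2 plays New with q = 0.9286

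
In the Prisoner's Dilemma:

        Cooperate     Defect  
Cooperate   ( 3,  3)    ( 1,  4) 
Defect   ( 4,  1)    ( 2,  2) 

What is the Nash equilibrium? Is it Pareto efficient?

(Defect, Defect) is NE; not Pareto efficient

Work:
Defect dominates Cooperate for both players:
If P2 cooperates: Defect (4) > Cooperate (3)
If P2 defects: Defect (2) > Cooperate (1)
NE: (Defect, Defect) with payoff (2, 2)
But (Cooperate, Cooperate) = (3, 3) Pareto dominates (2, 2)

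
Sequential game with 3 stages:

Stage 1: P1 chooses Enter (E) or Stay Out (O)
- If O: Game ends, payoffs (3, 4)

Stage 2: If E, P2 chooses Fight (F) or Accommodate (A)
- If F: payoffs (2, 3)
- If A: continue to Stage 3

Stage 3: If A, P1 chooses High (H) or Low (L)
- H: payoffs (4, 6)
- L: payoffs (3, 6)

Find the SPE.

SPE: (E, A, H); Outcome (4, 6)

Work:
Stage 3: P1 chooses H (4 vs 3)
Stage 2: P2: F->3, A->6 (anticipating H). Choose A
Stage 1: P1: O->3, E->4 (anticipating A, H). Choose E
SPE path: E -> A -> H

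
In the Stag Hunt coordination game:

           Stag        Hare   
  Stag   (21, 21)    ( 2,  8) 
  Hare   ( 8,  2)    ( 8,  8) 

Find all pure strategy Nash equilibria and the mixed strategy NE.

Pure NE: (Stag, Stag) and (Hare, Hare); Mixed NE: p = 0.3158, q = 0.3158

Work:
Check pure NE:
(Stag, Stag): (21, 21) - no unilateral deviation beneficial
(Hare, Hare): (8, 8) - no unilateral deviation beneficial
Mixed NE: P1 plays Stag with p = 0.3158, P2 plays Stag with q = 0.3158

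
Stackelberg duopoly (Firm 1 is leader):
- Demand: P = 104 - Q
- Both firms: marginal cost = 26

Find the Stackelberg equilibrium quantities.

q₁* (leader) = 39.0, q₂* (follower) = 19.5

Work:
Follower's reaction: q₂ = (a - c - q₁)/2
Leader substitutes: π₁ = q₁·(a - q₁ - (a-c-q₁)/2 - c)
FOC: q₁* = (104 - 26)/2 = 39.00
Then: q₂* = (104 - 26 - 39.0)/2 = 19.50
Leader has first-mover advantage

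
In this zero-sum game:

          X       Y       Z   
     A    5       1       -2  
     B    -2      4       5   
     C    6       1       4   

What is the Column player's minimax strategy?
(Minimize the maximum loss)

Column should play Y, value = 4

Work:
Column player minimizes Row's maximum payoff:
Column X: max payoff to Row = 6
Column Y: max payoff to Row = 4
Column Z: max payoff to Row = 5
Minimum is 4, achieved by column Y.
Minimax strategy: Y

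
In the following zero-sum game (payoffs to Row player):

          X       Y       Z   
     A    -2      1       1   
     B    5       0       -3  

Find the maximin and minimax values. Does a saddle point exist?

Maximin = -2, Minimax = 1, Saddle: False

Work:
Row minimums: [-2, -3] → maximin = -2
Column maximums: [5, 1, 1] → minimax = 1
No saddle point (maximin ≠ minimax). Mixed strategy needed.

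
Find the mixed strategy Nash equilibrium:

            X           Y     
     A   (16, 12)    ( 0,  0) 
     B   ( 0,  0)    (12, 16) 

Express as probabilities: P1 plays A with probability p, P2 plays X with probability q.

p = 0.5714, q = 0.4286

Work:
Find probabilities that make opponent indifferent:
P2 chooses q to make P1 indifferent between A and B
P1 chooses p to make P2 indifferent between X and Y
Mixed NE: P1 plays (A: 0.5714, B: 0.4286), P2 plays (X: 0.4286, Y: 0.5714)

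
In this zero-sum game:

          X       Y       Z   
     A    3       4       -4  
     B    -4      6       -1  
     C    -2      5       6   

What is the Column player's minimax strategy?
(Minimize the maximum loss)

Column should play X, value = 3

Work:
Column player minimizes Row's maximum payoff:
Column X: max payoff to Row = 3
Column Y: max payoff to Row = 6
Column Z: max payoff to Row = 6
Minimum is 3, achieved by column X.
Minimax strategy: X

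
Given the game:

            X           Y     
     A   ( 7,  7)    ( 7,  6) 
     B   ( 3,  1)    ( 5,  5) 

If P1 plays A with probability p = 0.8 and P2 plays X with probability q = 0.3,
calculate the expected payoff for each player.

E[P1] = 6.48, E[P2] = 5.8

Work:
E[P1] = p·q·π₁(A,X) + p·(1-q)·π₁(A,Y) + (1-p)·q·π₁(B,X) + (1-p)·(1-q)·π₁(B,Y)
= 0.8·0.3·7 + 0.8·0.7·7 + 0.2·0.3·3 + 0.2·0.7·5
= 6.48

E[P2] = 5.8 (similar calculation)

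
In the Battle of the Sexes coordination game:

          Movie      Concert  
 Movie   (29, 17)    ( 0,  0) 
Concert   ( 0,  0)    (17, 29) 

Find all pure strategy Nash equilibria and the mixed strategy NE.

Pure NE: (Movie, Movie) and (Concert, Concert); Mixed NE: p = 0.6304, q = 0.3696

Work:
Check pure NE:
(Movie, Movie): (29, 17) - no unilateral deviation beneficial
(Concert, Concert): (17, 29) - no unilateral deviation beneficial
Mixed NE: P1 plays Movie with p = 0.6304, P2 plays Movie with q = 0.3696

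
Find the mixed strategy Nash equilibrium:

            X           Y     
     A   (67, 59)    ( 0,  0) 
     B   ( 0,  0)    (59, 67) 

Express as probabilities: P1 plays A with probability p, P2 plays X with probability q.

p = 0.5317, q = 0.4683

Work:
Find probabilities that make opponent indifferent:
P2 chooses q to make P1 indifferent between A and B
P1 chooses p to make P2 indifferent between X and Y
Mixed NE: P1 plays (A: 0.5317, B: 0.4683), P2 plays (X: 0.4683, Y: 0.5317)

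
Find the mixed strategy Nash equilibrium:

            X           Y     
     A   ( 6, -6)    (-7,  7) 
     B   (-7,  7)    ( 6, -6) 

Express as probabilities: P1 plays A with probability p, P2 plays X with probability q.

p = 0.5, q = 0.5

Work:
Find probabilities that make opponent indifferent:
P2 chooses q to make P1 indifferent between A and B
P1 chooses p to make P2 indifferent between X and Y
Mixed NE: P1 plays (A: 0.5, B: 0.5), P2 plays (X: 0.5, Y: 0.5)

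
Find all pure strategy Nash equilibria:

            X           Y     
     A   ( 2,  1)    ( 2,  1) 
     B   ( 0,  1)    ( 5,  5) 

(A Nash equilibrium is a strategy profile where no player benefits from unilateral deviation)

Nash equilibrium: (A, X), (B, Y)

Work:
Best responses:
  P1 vs X: payoffs [2, 0] → best response A (payoff 2)
  P1 vs Y: payoffs [2, 5] → best response B (payoff 5)
  P2 vs A: payoffs [1, 1] → best response X/Y (payoff 1)
  P2 vs B: payoffs [1, 5] → best response Y (payoff 5)
Mutual best responses: (A,X), (B,Y) → Nash equilibria.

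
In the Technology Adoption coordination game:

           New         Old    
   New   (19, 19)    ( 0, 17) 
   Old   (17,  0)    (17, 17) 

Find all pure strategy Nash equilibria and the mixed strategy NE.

Pure NE: (New, New) and (Old, Old); Mixed NE: p = 0.8947, q = 0.8947

Work:
Check pure NE:
(New, New): (19, 19) - no unilateral deviation beneficial
(Old, Old): (17, 17) - no unilateral deviation beneficial
Mixed NE: P1 plays New with p = 0.8947, P2 plays New with q = 0.8947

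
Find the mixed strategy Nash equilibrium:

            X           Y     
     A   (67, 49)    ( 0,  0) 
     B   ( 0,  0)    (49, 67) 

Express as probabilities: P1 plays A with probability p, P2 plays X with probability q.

p = 0.5776, q = 0.4224

Work:
Find probabilities that make opponent indifferent:
P2 chooses q to make P1 indifferent between A and B
P1 chooses p to make P2 indifferent between X and Y
Mixed NE: P1 plays (A: 0.5776, B: 0.4224), P2 plays (X: 0.4224, Y: 0.5776)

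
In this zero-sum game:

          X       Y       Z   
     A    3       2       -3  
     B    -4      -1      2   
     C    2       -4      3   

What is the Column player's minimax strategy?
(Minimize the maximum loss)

Column should play Y, value = 2

Work:
Column player minimizes Row's maximum payoff:
Column X: max payoff to Row = 3
Column Y: max payoff to Row = 2
Column Z: max payoff to Row = 3
Minimum is 2, achieved by column Y.
Minimax strategy: Y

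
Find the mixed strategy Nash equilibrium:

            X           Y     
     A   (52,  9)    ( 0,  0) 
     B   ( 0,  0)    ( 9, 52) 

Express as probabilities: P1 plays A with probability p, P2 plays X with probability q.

p = 0.8525, q = 0.1475

Work:
Find probabilities that make opponent indifferent:
P2 chooses q to make P1 indifferent between A and B
P1 chooses p to make P2 indifferent between X and Y
Mixed NE: P1 plays (A: 0.8525, B: 0.1475), P2 plays (X: 0.1475, Y: 0.8525)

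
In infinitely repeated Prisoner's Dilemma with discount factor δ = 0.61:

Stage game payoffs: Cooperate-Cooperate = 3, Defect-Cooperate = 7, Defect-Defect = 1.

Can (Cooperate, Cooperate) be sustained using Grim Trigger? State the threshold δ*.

δ* = 0.6667; since δ = 0.61 < 0.6667, cooperation cannot be sustained

Work:
For Grim Trigger:
Cooperate forever: 3/(1-δ)
Defect then punished: 7 + 1·δ/(1-δ)
Need: 3/(1-δ) ≥ 7 + 1·δ/(1-δ)
Solving: δ ≥ (T-R)/(T-P) = (7-3)/(7-1) = 0.6667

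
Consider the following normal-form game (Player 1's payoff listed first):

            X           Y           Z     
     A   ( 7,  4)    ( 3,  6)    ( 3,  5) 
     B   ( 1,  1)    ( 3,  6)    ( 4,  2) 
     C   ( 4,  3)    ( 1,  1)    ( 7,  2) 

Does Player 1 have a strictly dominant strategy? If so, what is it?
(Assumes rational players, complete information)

No strictly dominant strategy exists for Player 1

Work:
A strategy strictly dominates another if it gives a strictly higher payoff against every opponent action. Compare each pair of P1's strategies column-by-column:
  A vs B: [7 vs 1, 3 vs 3, 3 vs 4] → A does not strictly dominate B (column Y: 3 ≤ 3)
  A vs C: [7 vs 4, 3 vs 1, 3 vs 7] → A does not strictly dominate C (column Z: 3 ≤ 7)
  B vs A: [1 vs 7, 3 vs 3, 4 vs 3] → B does not strictly dominate A (column X: 1 ≤ 7)
  B vs C: [1 vs 4, 3 vs 1, 4 vs 7] → B does not strictly dominate C (column X: 1 ≤ 4)
  C vs A: [4 vs 7, 1 vs 3, 7 vs 3] → C does not strictly dominate A (column X: 4 ≤ 7)
  C vs B: [4 vs 1, 1 vs 3, 7 vs 4] → C does not strictly dominate B (column Y: 1 ≤ 3)
No single strategy strictly dominates all others → no strictly dominant strategy.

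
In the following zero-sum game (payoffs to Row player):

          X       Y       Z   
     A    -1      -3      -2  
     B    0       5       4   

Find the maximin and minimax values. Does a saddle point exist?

Maximin = 0, Minimax = 0, Saddle: True

Work:
Row minimums: [-3, 0] → maximin = 0
Column maximums: [0, 5, 4] → minimax = 0
Saddle point exists! Game value = 0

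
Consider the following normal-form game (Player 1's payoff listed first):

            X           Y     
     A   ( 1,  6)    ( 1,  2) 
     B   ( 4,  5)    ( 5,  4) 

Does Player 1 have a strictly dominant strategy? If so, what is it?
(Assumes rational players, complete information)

Yes, Player 1's strictly dominant strategy is B

Work:
A strategy strictly dominates another if it gives a strictly higher payoff against every opponent action. Compare each pair of P1's strategies column-by-column:
  A vs B: [1 vs 4, 1 vs 5] → A does not strictly dominate B (column X: 1 ≤ 4)
  B vs A: [4 vs 1, 5 vs 1] → B strictly dominates A
B strictly dominates every other strategy → strictly dominant.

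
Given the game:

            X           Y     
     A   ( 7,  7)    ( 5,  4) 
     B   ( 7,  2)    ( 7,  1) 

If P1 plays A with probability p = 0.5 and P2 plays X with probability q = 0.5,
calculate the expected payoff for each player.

E[P1] = 6.5, E[P2] = 3.5

Work:
E[P1] = p·q·π₁(A,X) + p·(1-q)·π₁(A,Y) + (1-p)·q·π₁(B,X) + (1-p)·(1-q)·π₁(B,Y)
= 0.5·0.5·7 + 0.5·0.5·5 + 0.5·0.5·7 + 0.5·0.5·7
= 6.5

E[P2] = 3.5 (similar calculation)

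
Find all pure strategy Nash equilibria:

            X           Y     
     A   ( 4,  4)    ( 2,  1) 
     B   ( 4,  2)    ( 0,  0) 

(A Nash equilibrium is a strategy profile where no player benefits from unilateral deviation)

Nash equilibrium: (A, X), (B, X)

Work:
Best responses:
  P1 vs X: payoffs [4, 4] → best response A/B (payoff 4)
  P1 vs Y: payoffs [2, 0] → best response A (payoff 2)
  P2 vs A: payoffs [4, 1] → best response X (payoff 4)
  P2 vs B: payoffs [2, 0] → best response X (payoff 2)
Mutual best responses: (A,X), (B,X) → Nash equilibria.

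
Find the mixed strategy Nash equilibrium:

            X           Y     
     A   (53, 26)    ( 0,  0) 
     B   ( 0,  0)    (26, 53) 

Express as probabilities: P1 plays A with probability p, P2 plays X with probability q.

p = 0.6709, q = 0.3291

Work:
Find probabilities that make opponent indifferent:
P2 chooses q to make P1 indifferent between A and B
P1 chooses p to make P2 indifferent between X and Y
Mixed NE: P1 plays (A: 0.6709, B: 0.3291), P2 plays (X: 0.3291, Y: 0.6709)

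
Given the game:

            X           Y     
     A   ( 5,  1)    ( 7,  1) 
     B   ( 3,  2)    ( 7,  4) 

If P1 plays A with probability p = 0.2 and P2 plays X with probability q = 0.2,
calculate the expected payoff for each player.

E[P1] = 6.28, E[P2] = 3.08

Work:
E[P1] = p·q·π₁(A,X) + p·(1-q)·π₁(A,Y) + (1-p)·q·π₁(B,X) + (1-p)·(1-q)·π₁(B,Y)
= 0.2·0.2·5 + 0.2·0.8·7 + 0.8·0.2·3 + 0.8·0.8·7
= 6.28

E[P2] = 3.08 (similar calculation)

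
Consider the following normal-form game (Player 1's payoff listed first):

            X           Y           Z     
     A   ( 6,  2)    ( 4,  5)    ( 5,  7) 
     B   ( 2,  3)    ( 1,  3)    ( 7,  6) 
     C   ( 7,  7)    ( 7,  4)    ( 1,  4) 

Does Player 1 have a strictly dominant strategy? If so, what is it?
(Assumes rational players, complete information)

No strictly dominant strategy exists for Player 1

Work:
A strategy strictly dominates another if it gives a strictly higher payoff against every opponent action. Compare each pair of P1's strategies column-by-column:
  A vs B: [6 vs 2, 4 vs 1, 5 vs 7] → A does not strictly dominate B (column Z: 5 ≤ 7)
  A vs C: [6 vs 7, 4 vs 7, 5 vs 1] → A does not strictly dominate C (column X: 6 ≤ 7)
  B vs A: [2 vs 6, 1 vs 4, 7 vs 5] → B does not strictly dominate A (column X: 2 ≤ 6)
  B vs C: [2 vs 7, 1 vs 7, 7 vs 1] → B does not strictly dominate C (column X: 2 ≤ 7)
  C vs A: [7 vs 6, 7 vs 4, 1 vs 5] → C does not strictly dominate A (column Z: 1 ≤ 5)
  C vs B: [7 vs 2, 7 vs 1, 1 vs 7] → C does not strictly dominate B (column Z: 1 ≤ 7)
No single strategy strictly dominates all others → no strictly dominant strategy.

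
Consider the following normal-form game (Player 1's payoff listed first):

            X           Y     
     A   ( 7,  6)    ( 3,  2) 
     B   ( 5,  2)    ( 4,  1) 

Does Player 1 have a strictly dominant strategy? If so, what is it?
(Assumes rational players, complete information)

No strictly dominant strategy exists for Player 1

Work:
A strategy strictly dominates another if it gives a strictly higher payoff against every opponent action. Compare each pair of P1's strategies column-by-column:
  A vs B: [7 vs 5, 3 vs 4] → A does not strictly dominate B (column Y: 3 ≤ 4)
  B vs A: [5 vs 7, 4 vs 3] → B does not strictly dominate A (column X: 5 ≤ 7)
No single strategy strictly dominates all others → no strictly dominant strategy.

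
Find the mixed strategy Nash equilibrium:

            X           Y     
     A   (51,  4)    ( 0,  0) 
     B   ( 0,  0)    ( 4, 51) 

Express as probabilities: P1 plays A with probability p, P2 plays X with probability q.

p = 0.9273, q = 0.0727

Work:
Find probabilities that make opponent indifferent:
P2 chooses q to make P1 indifferent between A and B
P1 chooses p to make P2 indifferent between X and Y
Mixed NE: P1 plays (A: 0.9273, B: 0.0727), P2 plays (X: 0.0727, Y: 0.9273)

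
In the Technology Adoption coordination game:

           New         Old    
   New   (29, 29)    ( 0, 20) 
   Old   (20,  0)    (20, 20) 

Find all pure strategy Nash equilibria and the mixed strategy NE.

Pure NE: (New, New) and (Old, Old); Mixed NE: p = 0.6897, q = 0.6897

Work:
Check pure NE:
(New, New): (29, 29) - no unilateral deviation beneficial
(Old, Old): (20, 20) - no unilateral deviation beneficial
Mixed NE: P1 plays New with p = 0.6897, P2 plays New with q = 0.6897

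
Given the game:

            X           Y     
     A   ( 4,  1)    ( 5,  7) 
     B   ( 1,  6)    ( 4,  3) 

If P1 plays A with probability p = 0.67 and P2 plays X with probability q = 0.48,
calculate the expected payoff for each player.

E[P1] = 3.8732, E[P2] = 4.2256

Work:
E[P1] = p·q·π₁(A,X) + p·(1-q)·π₁(A,Y) + (1-p)·q·π₁(B,X) + (1-p)·(1-q)·π₁(B,Y)
= 0.67·0.48·4 + 0.67·0.52·5 + 0.33·0.48·1 + 0.33·0.52·4
= 3.8732

E[P2] = 4.2256 (similar calculation)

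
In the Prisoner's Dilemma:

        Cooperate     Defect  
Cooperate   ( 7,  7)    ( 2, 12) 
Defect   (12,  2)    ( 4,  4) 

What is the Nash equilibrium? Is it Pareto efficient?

(Defect, Defect) is NE; not Pareto efficient

Work:
Defect dominates Cooperate for both players:
If P2 cooperates: Defect (12) > Cooperate (7)
If P2 defects: Defect (4) > Cooperate (2)
NE: (Defect, Defect) with payoff (4, 4)
But (Cooperate, Cooperate) = (7, 7) Pareto dominates (4, 4)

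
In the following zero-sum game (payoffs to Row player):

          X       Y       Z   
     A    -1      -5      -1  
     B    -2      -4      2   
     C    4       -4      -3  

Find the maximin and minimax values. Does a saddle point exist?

Maximin = -4, Minimax = -4, Saddle: True

Work:
Row minimums: [-5, -4, -4] → maximin = -4
Column maximums: [4, -4, 2] → minimax = -4
Saddle point exists! Game value = -4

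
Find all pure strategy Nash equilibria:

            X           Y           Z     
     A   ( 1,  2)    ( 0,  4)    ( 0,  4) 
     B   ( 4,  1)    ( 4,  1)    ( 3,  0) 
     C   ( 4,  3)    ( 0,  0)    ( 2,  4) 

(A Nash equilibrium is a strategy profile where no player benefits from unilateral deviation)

Nash equilibrium: (B, X), (B, Y)

Work:
Best responses:
  P1 vs X: payoffs [1, 4, 4] → best response B/C (payoff 4)
  P1 vs Y: payoffs [0, 4, 0] → best response B (payoff 4)
  P1 vs Z: payoffs [0, 3, 2] → best response B (payoff 3)
  P2 vs A: payoffs [2, 4, 4] → best response Y/Z (payoff 4)
  P2 vs B: payoffs [1, 1, 0] → best response X/Y (payoff 1)
  P2 vs C: payoffs [3, 0, 4] → best response Z (payoff 4)
Mutual best responses: (B,X), (B,Y) → Nash equilibria.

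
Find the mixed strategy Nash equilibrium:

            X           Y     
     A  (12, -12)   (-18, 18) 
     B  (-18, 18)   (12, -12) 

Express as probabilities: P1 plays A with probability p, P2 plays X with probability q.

p = 0.5, q = 0.5

Work:
Find probabilities that make opponent indifferent:
P2 chooses q to make P1 indifferent between A and B
P1 chooses p to make P2 indifferent between X and Y
Mixed NE: P1 plays (A: 0.5, B: 0.5), P2 plays (X: 0.5, Y: 0.5)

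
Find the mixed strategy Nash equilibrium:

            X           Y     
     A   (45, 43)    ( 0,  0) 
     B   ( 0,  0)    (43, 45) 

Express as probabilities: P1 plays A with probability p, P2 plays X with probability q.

p = 0.5114, q = 0.4886

Work:
Find probabilities that make opponent indifferent:
P2 chooses q to make P1 indifferent between A and B
P1 chooses p to make P2 indifferent between X and Y
Mixed NE: P1 plays (A: 0.5114, B: 0.4886), P2 plays (X: 0.4886, Y: 0.5114)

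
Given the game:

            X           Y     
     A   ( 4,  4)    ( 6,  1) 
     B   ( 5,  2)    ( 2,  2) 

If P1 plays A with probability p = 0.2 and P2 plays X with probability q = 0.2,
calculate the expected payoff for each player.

E[P1] = 3.2, E[P2] = 1.92

Work:
E[P1] = p·q·π₁(A,X) + p·(1-q)·π₁(A,Y) + (1-p)·q·π₁(B,X) + (1-p)·(1-q)·π₁(B,Y)
= 0.2·0.2·4 + 0.2·0.8·6 + 0.8·0.2·5 + 0.8·0.8·2
= 3.2

E[P2] = 1.92 (similar calculation)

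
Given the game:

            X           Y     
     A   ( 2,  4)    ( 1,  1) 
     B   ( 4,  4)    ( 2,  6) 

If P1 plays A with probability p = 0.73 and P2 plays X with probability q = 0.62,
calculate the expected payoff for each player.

E[P1] = 2.0574, E[P2] = 3.373

Work:
E[P1] = p·q·π₁(A,X) + p·(1-q)·π₁(A,Y) + (1-p)·q·π₁(B,X) + (1-p)·(1-q)·π₁(B,Y)
= 0.73·0.62·2 + 0.73·0.38·1 + 0.27·0.62·4 + 0.27·0.38·2
= 2.0574

E[P2] = 3.373 (similar calculation)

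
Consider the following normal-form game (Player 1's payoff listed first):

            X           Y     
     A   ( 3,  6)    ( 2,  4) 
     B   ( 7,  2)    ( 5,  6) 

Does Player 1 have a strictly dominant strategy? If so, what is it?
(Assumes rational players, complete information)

Yes, Player 1's strictly dominant strategy is B

Work:
A strategy strictly dominates another if it gives a strictly higher payoff against every opponent action. Compare each pair of P1's strategies column-by-column:
  A vs B: [3 vs 7, 2 vs 5] → A does not strictly dominate B (column X: 3 ≤ 7)
  B vs A: [7 vs 3, 5 vs 2] → B strictly dominates A
B strictly dominates every other strategy → strictly dominant.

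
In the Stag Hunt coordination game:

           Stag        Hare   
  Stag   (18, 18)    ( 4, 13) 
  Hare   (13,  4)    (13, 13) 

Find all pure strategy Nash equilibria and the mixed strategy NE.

Pure NE: (Stag, Stag) and (Hare, Hare); Mixed NE: p = 0.6429, q = 0.6429

Work:
Check pure NE:
(Stag, Stag): (18, 18) - no unilateral deviation beneficial
(Hare, Hare): (13, 13) - no unilateral deviation beneficial
Mixed NE: P1 plays Stag with p = 0.6429, P2 plays Stag with q = 0.6429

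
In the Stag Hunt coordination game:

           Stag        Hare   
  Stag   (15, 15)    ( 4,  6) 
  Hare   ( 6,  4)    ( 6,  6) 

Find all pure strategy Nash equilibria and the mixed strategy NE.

Pure NE: (Stag, Stag) and (Hare, Hare); Mixed NE: p = 0.1818, q = 0.1818

Work:
Check pure NE:
(Stag, Stag): (15, 15) - no unilateral deviation beneficial
(Hare, Hare): (6, 6) - no unilateral deviation beneficial
Mixed NE: P1 plays Stag with p = 0.1818, P2 plays Stag with q = 0.1818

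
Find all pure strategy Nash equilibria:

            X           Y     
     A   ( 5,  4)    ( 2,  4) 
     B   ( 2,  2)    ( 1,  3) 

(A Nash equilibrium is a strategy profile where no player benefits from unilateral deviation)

Nash equilibrium: (A, X), (A, Y)

Work:
Best responses:
  P1 vs X: payoffs [5, 2] → best response A (payoff 5)
  P1 vs Y: payoffs [2, 1] → best response A (payoff 2)
  P2 vs A: payoffs [4, 4] → best response X/Y (payoff 4)
  P2 vs B: payoffs [2, 3] → best response Y (payoff 3)
Mutual best responses: (A,X), (A,Y) → Nash equilibria.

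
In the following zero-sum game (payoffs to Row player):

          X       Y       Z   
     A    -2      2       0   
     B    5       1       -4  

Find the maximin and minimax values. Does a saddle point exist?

Maximin = -2, Minimax = 0, Saddle: False

Work:
Row minimums: [-2, -4] → maximin = -2
Column maximums: [5, 2, 0] → minimax = 0
No saddle point (maximin ≠ minimax). Mixed strategy needed.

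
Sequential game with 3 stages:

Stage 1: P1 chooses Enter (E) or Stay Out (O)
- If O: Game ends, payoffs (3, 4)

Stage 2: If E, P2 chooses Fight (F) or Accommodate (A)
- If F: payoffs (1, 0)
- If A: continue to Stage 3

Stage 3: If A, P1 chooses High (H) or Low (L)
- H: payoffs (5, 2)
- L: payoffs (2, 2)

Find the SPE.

SPE: (E, A, H); Outcome (5, 2)

Work:
Stage 3: P1 chooses H (5 vs 2)
Stage 2: P2: F->0, A->2 (anticipating H). Choose A
Stage 1: P1: O->3, E->5 (anticipating A, H). Choose E
SPE path: E -> A -> H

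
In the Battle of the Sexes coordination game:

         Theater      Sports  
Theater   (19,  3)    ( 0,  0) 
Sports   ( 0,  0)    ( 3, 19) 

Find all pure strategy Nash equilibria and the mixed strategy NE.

Pure NE: (Theater, Theater) and (Sports, Sports); Mixed NE: p = 0.8636, q = 0.1364

Work:
Check pure NE:
(Theater, Theater): (19, 3) - no unilateral deviation beneficial
(Sports, Sports): (3, 19) - no unilateral deviation beneficial
Mixed NE: P1 plays Theater with p = 0.8636, P2 plays Theater with q = 0.1364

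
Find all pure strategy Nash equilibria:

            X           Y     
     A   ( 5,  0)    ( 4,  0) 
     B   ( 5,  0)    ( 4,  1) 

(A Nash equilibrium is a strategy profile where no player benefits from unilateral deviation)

Nash equilibrium: (A, X), (A, Y), (B, Y)

Work:
Best responses:
  P1 vs X: payoffs [5, 5] → best response A/B (payoff 5)
  P1 vs Y: payoffs [4, 4] → best response A/B (payoff 4)
  P2 vs A: payoffs [0, 0] → best response X/Y (payoff 0)
  P2 vs B: payoffs [0, 1] → best response Y (payoff 1)
Mutual best responses: (A,X), (A,Y), (B,Y) → Nash equilibria.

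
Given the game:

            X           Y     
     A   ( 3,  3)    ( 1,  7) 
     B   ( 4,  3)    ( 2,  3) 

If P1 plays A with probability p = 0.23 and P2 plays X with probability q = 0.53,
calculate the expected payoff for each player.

E[P1] = 2.83, E[P2] = 3.4324

Work:
E[P1] = p·q·π₁(A,X) + p·(1-q)·π₁(A,Y) + (1-p)·q·π₁(B,X) + (1-p)·(1-q)·π₁(B,Y)
= 0.23·0.53·3 + 0.23·0.47·1 + 0.77·0.53·4 + 0.77·0.47·2
= 2.83

E[P2] = 3.4324 (similar calculation)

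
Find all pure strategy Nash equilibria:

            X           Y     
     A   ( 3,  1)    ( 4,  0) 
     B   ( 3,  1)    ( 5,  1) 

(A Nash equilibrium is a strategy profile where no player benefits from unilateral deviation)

Nash equilibrium: (A, X), (B, X), (B, Y)

Work:
Best responses:
  P1 vs X: payoffs [3, 3] → best response A/B (payoff 3)
  P1 vs Y: payoffs [4, 5] → best response B (payoff 5)
  P2 vs A: payoffs [1, 0] → best response X (payoff 1)
  P2 vs B: payoffs [1, 1] → best response X/Y (payoff 1)
Mutual best responses: (A,X), (B,X), (B,Y) → Nash equilibria.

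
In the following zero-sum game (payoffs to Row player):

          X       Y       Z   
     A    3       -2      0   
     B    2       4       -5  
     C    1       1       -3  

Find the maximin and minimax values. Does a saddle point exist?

Maximin = -2, Minimax = 0, Saddle: False

Work:
Row minimums: [-2, -5, -3] → maximin = -2
Column maximums: [3, 4, 0] → minimax = 0
No saddle point (maximin ≠ minimax). Mixed strategy needed.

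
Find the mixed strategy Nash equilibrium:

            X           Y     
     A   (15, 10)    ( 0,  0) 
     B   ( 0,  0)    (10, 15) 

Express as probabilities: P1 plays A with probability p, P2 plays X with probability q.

p = 0.6, q = 0.4

Work:
Find probabilities that make opponent indifferent:
P2 chooses q to make P1 indifferent between A and B
P1 chooses p to make P2 indifferent between X and Y
Mixed NE: P1 plays (A: 0.6, B: 0.4), P2 plays (X: 0.4, Y: 0.6)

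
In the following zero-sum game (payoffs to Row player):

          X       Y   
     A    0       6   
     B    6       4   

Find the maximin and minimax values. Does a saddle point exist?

Maximin = 4, Minimax = 6, Saddle: False

Work:
Row minimums: [0, 4] → maximin = 4
Column maximums: [6, 6] → minimax = 6
No saddle point (maximin ≠ minimax). Mixed strategy needed.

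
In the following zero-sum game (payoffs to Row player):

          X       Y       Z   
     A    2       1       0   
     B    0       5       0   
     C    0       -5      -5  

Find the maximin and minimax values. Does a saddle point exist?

Maximin = 0, Minimax = 0, Saddle: True

Work:
Row minimums: [0, 0, -5] → maximin = 0
Column maximums: [2, 5, 0] → minimax = 0
Saddle point exists! Game value = 0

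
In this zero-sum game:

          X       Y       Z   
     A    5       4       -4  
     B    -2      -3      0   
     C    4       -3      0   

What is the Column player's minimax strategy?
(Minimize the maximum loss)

Column should play Z, value = 0

Work:
Column player minimizes Row's maximum payoff:
Column X: max payoff to Row = 5
Column Y: max payoff to Row = 4
Column Z: max payoff to Row = 0
Minimum is 0, achieved by column Z.
Minimax strategy: Z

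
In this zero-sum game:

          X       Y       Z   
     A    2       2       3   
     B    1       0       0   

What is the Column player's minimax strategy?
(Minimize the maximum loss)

Column should play X or Y (all achieve the minimum), value = 2

Work:
Column player minimizes Row's maximum payoff:
Column X: max payoff to Row = 2
Column Y: max payoff to Row = 2
Column Z: max payoff to Row = 3
Minimum is 2, achieved by columns X, Y (tied).
Each of X or Y is a minimax strategy.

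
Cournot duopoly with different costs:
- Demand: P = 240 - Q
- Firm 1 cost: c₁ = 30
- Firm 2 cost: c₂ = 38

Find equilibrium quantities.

q₁* = 72.67, q₂* = 64.67

Work:
Reaction: q₁ = (240 - 30 - q₂)/2
Reaction: q₂ = (240 - 38 - q₁)/2
Solve simultaneously:
q₁* = (240 - 2×30 + 38)/3 = 72.67
q₂* = (240 - 2×38 + 30)/3 = 64.67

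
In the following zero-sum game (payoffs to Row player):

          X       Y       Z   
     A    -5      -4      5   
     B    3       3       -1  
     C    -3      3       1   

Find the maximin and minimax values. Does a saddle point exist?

Maximin = -1, Minimax = 3, Saddle: False

Work:
Row minimums: [-5, -1, -3] → maximin = -1
Column maximums: [3, 3, 5] → minimax = 3
No saddle point (maximin ≠ minimax). Mixed strategy needed.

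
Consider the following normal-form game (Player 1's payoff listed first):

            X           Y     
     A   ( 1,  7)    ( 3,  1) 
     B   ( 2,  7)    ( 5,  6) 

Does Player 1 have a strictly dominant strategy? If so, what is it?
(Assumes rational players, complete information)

Yes, Player 1's strictly dominant strategy is B

Work:
A strategy strictly dominates another if it gives a strictly higher payoff against every opponent action. Compare each pair of P1's strategies column-by-column:
  A vs B: [1 vs 2, 3 vs 5] → A does not strictly dominate B (column X: 1 ≤ 2)
  B vs A: [2 vs 1, 5 vs 3] → B strictly dominates A
B strictly dominates every other strategy → strictly dominant.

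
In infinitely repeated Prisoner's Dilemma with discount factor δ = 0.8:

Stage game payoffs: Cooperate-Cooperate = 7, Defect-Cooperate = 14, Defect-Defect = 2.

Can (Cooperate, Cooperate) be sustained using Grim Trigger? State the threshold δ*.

δ* = 0.5833; since δ = 0.8 ≥ 0.5833, cooperation can be sustained

Work:
For Grim Trigger:
Cooperate forever: 7/(1-δ)
Defect then punished: 14 + 2·δ/(1-δ)
Need: 7/(1-δ) ≥ 14 + 2·δ/(1-δ)
Solving: δ ≥ (T-R)/(T-P) = (14-7)/(14-2) = 0.5833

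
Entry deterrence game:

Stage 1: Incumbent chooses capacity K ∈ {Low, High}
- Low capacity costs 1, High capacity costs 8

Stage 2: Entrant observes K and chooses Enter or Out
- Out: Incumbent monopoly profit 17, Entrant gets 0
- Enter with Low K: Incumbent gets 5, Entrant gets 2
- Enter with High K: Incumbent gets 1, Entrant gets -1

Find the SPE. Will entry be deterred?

SPE: (High, Enter|Low, Out|High); Entry deterred. Incumbent net profit = 9

Work:
After Low K: Entrant enters (2 > 0)
After High K: Entrant stays out (-1 < 0)
Incumbent: Low → 5−1=4, High → 17−8=9
Incumbent chooses High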